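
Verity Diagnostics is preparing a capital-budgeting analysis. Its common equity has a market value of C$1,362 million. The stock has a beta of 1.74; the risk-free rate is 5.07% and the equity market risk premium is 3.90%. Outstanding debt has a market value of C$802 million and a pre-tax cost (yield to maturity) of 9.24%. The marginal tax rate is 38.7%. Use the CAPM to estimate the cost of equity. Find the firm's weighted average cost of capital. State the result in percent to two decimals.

Cost of equity via CAPM: Re = 5.07% + 1.74 × 3.9% = 11.8560%.
Total capital V = 1362 + 802 = 2164.
Equity: weight = 1362/2164 = 0.6294; cost = 11.856%.
Debt: weight = 802/2164 = 0.3706; after-tax cost = 9.24% × (1 − 38.7%) = 5.6641%.
WACC = 0.6294 × 11.8560% + 0.3706 × 5.6641% = 9.5612%.

9.56%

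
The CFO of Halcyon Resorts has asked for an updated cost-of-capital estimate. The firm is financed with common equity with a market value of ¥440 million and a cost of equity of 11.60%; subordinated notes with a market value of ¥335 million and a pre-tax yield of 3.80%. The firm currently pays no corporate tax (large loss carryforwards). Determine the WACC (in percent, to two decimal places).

Total capital V = 440 + 335 = 775.
Equity: weight = 440/775 = 0.5677; cost = 11.6%.
Subordinated notes: weight = 335/775 = 0.4323; after-tax cost = 3.8% × (1 − 0%) = 3.8000%.
WACC = 0.5677 × 11.6000% + 0.4323 × 3.8000% = 8.2284%.

8.23%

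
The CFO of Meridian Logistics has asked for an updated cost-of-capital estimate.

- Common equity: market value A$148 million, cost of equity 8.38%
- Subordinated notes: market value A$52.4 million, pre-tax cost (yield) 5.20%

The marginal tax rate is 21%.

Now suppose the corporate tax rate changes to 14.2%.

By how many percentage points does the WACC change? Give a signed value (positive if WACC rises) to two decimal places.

Current WACC:
Total capital V = 148 + 52.4 = 200.4.
Equity: weight = 148/200.4 = 0.7385; cost = 8.38%.
Subordinated notes: weight = 52.4/200.4 = 0.2615; after-tax cost = 5.2% × (1 − 21%) = 4.1080%.
WACC = 0.7385 × 8.3800% + 0.2615 × 4.1080% = 7.2630%.
After the change:
Total capital V = 148 + 52.4 = 200.4.
Equity: weight = 148/200.4 = 0.7385; cost = 8.38%.
Subordinated notes: weight = 52.4/200.4 = 0.2615; after-tax cost = 5.2% × (1 − 14.2%) = 4.4616%.
WACC = 0.7385 × 8.3800% + 0.2615 × 4.4616% = 7.3554%.
Change in WACC = 7.3554% − 7.2630% = 0.0925 pp.

+0.09 pp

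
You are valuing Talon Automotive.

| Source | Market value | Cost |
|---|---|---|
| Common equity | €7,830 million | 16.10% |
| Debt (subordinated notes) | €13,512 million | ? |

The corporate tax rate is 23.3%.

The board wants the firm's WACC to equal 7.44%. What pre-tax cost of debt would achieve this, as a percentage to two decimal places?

3.16%

Total capital V = 7830 + 13512 = 21342.
Equity weight = 7830/21342 = 0.3669.
Subordinated notes weight = 13512/21342 = 0.6331.
Equity contribution = 0.3669 × 16.1% = 5.9068%.
Remaining for debt = 7.44% − 5.9068% = 1.5332%.
Rd × (1 − 23.3%) × 0.6331 = 1.5332%  ⇒  Rd = 3.1573%.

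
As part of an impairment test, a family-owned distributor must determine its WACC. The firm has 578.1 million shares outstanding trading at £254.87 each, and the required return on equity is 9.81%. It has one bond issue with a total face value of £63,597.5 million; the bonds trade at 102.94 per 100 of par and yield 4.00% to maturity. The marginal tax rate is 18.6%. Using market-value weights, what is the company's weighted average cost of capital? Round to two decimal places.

Market value of equity E = 254.87 × 578.1m = 147340.347m. Market value of debt D = 63597.5m × 102.94/100 = 65467.2665m.
Total capital V = 147340.347 + 65467.2665 = 212807.6135.
Equity: weight = 147340.347/212807.6135 = 0.6924; cost = 9.81%.
Bonds outstanding: weight = 65467.2665/212807.6135 = 0.3076; after-tax cost = 4% × (1 − 18.6%) = 3.2560%.
WACC = 0.6924 × 9.8100% + 0.3076 × 3.2560% = 7.7938%.

7.79%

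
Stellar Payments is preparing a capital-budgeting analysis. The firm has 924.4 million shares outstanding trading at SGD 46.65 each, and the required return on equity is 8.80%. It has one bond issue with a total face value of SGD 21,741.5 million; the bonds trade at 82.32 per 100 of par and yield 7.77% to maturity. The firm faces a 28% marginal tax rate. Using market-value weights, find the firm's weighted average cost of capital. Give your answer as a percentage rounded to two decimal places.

Market value of equity E = 46.65 × 924.4m = 43123.26m. Market value of debt D = 21741.5m × 82.32/100 = 17897.6028m.
Total capital V = 43123.26 + 17897.6028 = 61020.8628.
Equity: weight = 43123.26/61020.8628 = 0.7067; cost = 8.8%.
Bonds outstanding: weight = 17897.6028/61020.8628 = 0.2933; after-tax cost = 7.77% × (1 − 28%) = 5.5944%.
WACC = 0.7067 × 8.8000% + 0.2933 × 5.5944% = 7.8598%.

7.86%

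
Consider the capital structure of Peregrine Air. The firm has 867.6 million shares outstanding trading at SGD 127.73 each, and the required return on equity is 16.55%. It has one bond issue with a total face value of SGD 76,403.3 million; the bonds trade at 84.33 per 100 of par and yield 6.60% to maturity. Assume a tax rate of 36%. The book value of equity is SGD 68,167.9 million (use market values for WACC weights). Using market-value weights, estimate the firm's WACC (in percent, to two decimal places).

12.02%

Market value of equity E = 127.73 × 867.6m = 110818.548m. Market value of debt D = 76403.3m × 84.33/100 = 64430.90289m.
Total capital V = 110818.548 + 64430.90289 = 175249.45089.
Equity: weight = 110818.548/175249.45089 = 0.6323; cost = 16.55%.
Bonds outstanding: weight = 64430.90289/175249.45089 = 0.3677; after-tax cost = 6.6% × (1 − 36%) = 4.2240%.
WACC = 0.6323 × 16.5500% + 0.3677 × 4.2240% = 12.0183%.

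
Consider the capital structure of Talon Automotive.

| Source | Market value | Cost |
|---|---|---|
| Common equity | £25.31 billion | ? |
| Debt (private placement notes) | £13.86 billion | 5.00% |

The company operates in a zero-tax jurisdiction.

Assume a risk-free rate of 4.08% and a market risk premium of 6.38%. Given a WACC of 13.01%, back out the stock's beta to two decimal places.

Total capital V = 25.31 + 13.86 = 39.17.
Equity weight = 25.31/39.17 = 0.6462.
Private placement notes weight = 13.86/39.17 = 0.3538.
Debt contribution = 0.3538 × 5% × (1 − 0%) = 1.7692%.
Required equity contribution = 13.01% − 1.7692% = 11.2408%  ⇒  Re = 17.3964%.
CAPM: 17.3964% = 4.08% + β × 6.38%  ⇒  β = 2.0872.

2.09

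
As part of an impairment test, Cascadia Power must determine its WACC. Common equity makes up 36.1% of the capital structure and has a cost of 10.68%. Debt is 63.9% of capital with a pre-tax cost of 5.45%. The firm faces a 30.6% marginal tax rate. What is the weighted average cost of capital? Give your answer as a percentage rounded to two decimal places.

After-tax cost of debt = 5.45% × (1 − 30.6%) = 3.7823%.
WACC = 0.361 × 10.6800% + 0.639 × 3.7823% = 6.2724%.

6.27%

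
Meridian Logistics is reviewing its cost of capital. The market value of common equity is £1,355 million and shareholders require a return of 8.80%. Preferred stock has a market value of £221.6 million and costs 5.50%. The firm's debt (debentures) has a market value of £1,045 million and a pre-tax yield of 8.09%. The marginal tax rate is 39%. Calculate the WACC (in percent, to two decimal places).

6.98%

Total capital V = 1355 + 221.6 + 1045 = 2621.6.
Equity: weight = 1355/2621.6 = 0.5169; cost = 8.8%.
Preferred: weight = 221.6/2621.6 = 0.0845; cost = 5.5%.
Debentures: weight = 1045/2621.6 = 0.3986; after-tax cost = 8.09% × (1 − 39%) = 4.9349%.
WACC = 0.5169 × 8.8000% + 0.0845 × 5.5000% + 0.3986 × 4.9349% = 6.9804%.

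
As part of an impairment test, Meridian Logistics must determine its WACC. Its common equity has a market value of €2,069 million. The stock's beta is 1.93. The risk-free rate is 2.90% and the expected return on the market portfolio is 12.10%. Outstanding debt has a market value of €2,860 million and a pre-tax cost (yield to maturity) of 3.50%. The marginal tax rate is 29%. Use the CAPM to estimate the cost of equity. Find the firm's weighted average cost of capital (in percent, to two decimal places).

10.11%

Market risk premium = 12.1% − 2.9% = 9.2%.
Cost of equity via CAPM: Re = 2.9% + 1.93 × 9.2% = 20.6560%.
Total capital V = 2069 + 2860 = 4929.
Equity: weight = 2069/4929 = 0.4198; cost = 20.656%.
Debt: weight = 2860/4929 = 0.5802; after-tax cost = 3.5% × (1 − 29%) = 2.4850%.
WACC = 0.4198 × 20.6560% + 0.5802 × 2.4850% = 10.1125%.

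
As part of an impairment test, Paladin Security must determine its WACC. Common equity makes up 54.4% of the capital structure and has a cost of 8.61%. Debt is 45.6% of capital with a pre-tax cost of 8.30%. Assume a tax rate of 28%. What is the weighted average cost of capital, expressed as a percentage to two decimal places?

After-tax cost of debt = 8.3% × (1 − 28%) = 5.9760%.
WACC = 0.544 × 8.6100% + 0.456 × 5.9760% = 7.4089%.

7.41%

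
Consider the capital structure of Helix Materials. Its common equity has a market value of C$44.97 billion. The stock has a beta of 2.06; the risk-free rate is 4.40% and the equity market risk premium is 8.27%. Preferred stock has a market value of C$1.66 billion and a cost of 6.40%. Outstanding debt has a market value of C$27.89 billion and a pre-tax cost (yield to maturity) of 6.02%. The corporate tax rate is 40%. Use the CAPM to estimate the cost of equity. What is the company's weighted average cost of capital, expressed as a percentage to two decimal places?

14.43%

Cost of equity via CAPM: Re = 4.4% + 2.06 × 8.27% = 21.4362%.
Total capital V = 44.97 + 1.66 + 27.89 = 74.52.
Equity: weight = 44.97/74.52 = 0.6035; cost = 21.4362%.
Preferred: weight = 1.66/74.52 = 0.0223; cost = 6.4%.
Debt: weight = 27.89/74.52 = 0.3743; after-tax cost = 6.02% × (1 − 40%) = 3.6120%.
WACC = 0.6035 × 21.4362% + 0.0223 × 6.4000% + 0.3743 × 3.6120% = 14.4303%.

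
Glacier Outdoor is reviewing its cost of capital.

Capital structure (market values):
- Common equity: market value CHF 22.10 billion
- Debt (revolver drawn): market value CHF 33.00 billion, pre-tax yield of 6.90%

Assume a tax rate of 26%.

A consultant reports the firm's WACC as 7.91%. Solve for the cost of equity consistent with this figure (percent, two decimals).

Total capital V = 22.1 + 33 = 55.1.
Equity weight = 22.1/55.1 = 0.4011.
Revolver drawn weight = 33/55.1 = 0.5989.
Debt contribution = 0.5989 × 6.9% × (1 − 26%) = 3.0580%.
Required equity contribution = 7.91% − 3.0580% = 4.8520%.
Re = 4.8520% / 0.4011 = 12.0970%.

12.10%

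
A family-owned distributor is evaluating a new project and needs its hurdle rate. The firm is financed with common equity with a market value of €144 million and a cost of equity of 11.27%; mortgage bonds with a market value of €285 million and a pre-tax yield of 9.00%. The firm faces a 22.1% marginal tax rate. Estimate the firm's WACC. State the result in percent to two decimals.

Total capital V = 144 + 285 = 429.
Equity: weight = 144/429 = 0.3357; cost = 11.27%.
Mortgage bonds: weight = 285/429 = 0.6643; after-tax cost = 9% × (1 − 22.1%) = 7.0110%.
WACC = 0.3357 × 11.2700% + 0.6643 × 7.0110% = 8.4406%.

8.44%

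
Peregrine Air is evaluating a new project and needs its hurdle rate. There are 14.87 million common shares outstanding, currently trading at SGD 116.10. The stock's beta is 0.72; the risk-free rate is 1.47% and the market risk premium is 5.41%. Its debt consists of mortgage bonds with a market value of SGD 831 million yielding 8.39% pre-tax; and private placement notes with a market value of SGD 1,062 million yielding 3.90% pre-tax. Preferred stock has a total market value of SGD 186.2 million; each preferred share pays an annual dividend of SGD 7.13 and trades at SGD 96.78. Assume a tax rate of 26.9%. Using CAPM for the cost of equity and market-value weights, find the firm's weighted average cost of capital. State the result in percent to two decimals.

4.93%

Cost of equity via CAPM: Re = 1.47% + 0.72 × 5.41% = 5.3652%.
Cost of preferred: Rp = 7.13 / 96.78 = 7.3672%.
Market value of equity E = 116.1 × 14.87m = 1726.407m.
Total capital V = 1726.407 + 186.2 + 831 + 1062 = 3805.607.
Equity: weight = 1726.407/3805.607 = 0.4536; cost = 5.3652%.
Preferred: weight = 186.2/3805.607 = 0.0489; cost = 7.3672%.
Mortgage bonds: weight = 831/3805.607 = 0.2184; after-tax cost = 8.39% × (1 − 26.9%) = 6.1331%.
Private placement notes: weight = 1062/3805.607 = 0.2791; after-tax cost = 3.9% × (1 − 26.9%) = 2.8509%.
WACC = 0.4536 × 5.3652% + 0.0489 × 7.3672% + 0.2184 × 6.1331% + 0.2791 × 2.8509% = 4.9292%.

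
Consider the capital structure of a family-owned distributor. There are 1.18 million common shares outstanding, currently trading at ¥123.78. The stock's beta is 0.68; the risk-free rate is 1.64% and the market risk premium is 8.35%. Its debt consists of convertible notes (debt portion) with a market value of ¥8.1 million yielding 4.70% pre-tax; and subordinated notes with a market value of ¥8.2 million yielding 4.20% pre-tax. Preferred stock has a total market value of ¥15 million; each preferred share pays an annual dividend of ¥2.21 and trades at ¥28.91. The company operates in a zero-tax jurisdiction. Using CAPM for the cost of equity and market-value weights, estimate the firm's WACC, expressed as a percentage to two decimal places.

Cost of equity via CAPM: Re = 1.64% + 0.68 × 8.35% = 7.3180%.
Cost of preferred: Rp = 2.21 / 28.91 = 7.6444%.
Market value of equity E = 123.78 × 1.18m = 146.0604m.
Total capital V = 146.0604 + 15 + 8.1 + 8.2 = 177.3604.
Equity: weight = 146.0604/177.3604 = 0.8235; cost = 7.318%.
Preferred: weight = 15/177.3604 = 0.0846; cost = 7.6444%.
Convertible notes (debt portion): weight = 8.1/177.3604 = 0.0457; after-tax cost = 4.7% × (1 − 0%) = 4.7000%.
Subordinated notes: weight = 8.2/177.3604 = 0.0462; after-tax cost = 4.2% × (1 − 0%) = 4.2000%.
WACC = 0.8235 × 7.3180% + 0.0846 × 7.6444% + 0.0457 × 4.7000% + 0.0462 × 4.2000% = 7.0819%.

7.08%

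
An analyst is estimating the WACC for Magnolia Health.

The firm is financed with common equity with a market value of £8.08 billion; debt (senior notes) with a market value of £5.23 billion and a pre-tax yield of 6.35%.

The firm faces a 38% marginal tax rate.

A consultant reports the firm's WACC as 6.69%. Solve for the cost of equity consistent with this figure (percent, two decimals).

Total capital V = 8.08 + 5.23 = 13.31.
Equity weight = 8.08/13.31 = 0.6071.
Senior notes weight = 5.23/13.31 = 0.3929.
Debt contribution = 0.3929 × 6.35% × (1 − 38%) = 1.5470%.
Required equity contribution = 6.69% − 1.5470% = 5.1430%.
Re = 5.1430% / 0.6071 = 8.4720%.

8.47%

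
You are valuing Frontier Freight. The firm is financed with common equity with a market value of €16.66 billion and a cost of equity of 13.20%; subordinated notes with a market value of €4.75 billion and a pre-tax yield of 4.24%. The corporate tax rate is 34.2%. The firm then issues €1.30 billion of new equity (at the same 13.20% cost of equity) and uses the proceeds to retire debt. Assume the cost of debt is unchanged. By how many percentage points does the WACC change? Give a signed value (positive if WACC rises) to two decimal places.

+0.63 pp

Current WACC:
Total capital V = 16.66 + 4.75 = 21.41.
Equity: weight = 16.66/21.41 = 0.7781; cost = 13.2%.
Subordinated notes: weight = 4.75/21.41 = 0.2219; after-tax cost = 4.24% × (1 − 34.2%) = 2.7899%.
WACC = 0.7781 × 13.2000% + 0.2219 × 2.7899% = 10.8904%.
After the change:
Total capital V = 17.96 + 3.45 = 21.41.
Equity: weight = 17.96/21.41 = 0.8389; cost = 13.2%.
Subordinated notes: weight = 3.45/21.41 = 0.1611; after-tax cost = 4.24% × (1 − 34.2%) = 2.7899%.
WACC = 0.8389 × 13.2000% + 0.1611 × 2.7899% = 11.5225%.
Change in WACC = 11.5225% − 10.8904% = 0.6321 pp.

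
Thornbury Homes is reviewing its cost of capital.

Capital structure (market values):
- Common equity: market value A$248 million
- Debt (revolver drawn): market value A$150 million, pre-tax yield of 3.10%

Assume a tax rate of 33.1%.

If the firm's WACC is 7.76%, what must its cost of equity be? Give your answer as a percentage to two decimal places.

11.20%

Total capital V = 248 + 150 = 398.
Equity weight = 248/398 = 0.6231.
Revolver drawn weight = 150/398 = 0.3769.
Debt contribution = 0.3769 × 3.1% × (1 − 33.1%) = 0.7816%.
Required equity contribution = 7.76% − 0.7816% = 6.9784%.
Re = 6.9784% / 0.6231 = 11.1992%.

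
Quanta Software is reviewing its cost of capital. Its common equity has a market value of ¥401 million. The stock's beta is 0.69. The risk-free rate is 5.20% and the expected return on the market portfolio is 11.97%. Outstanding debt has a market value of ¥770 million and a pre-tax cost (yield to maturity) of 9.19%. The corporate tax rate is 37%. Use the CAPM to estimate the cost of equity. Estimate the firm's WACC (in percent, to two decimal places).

Market risk premium = 11.97% − 5.2% = 6.77%.
Cost of equity via CAPM: Re = 5.2% + 0.69 × 6.77% = 9.8713%.
Total capital V = 401 + 770 = 1171.
Equity: weight = 401/1171 = 0.3424; cost = 9.8713%.
Debt: weight = 770/1171 = 0.6576; after-tax cost = 9.19% × (1 − 37%) = 5.7897%.
WACC = 0.3424 × 9.8713% + 0.6576 × 5.7897% = 7.1874%.

7.19%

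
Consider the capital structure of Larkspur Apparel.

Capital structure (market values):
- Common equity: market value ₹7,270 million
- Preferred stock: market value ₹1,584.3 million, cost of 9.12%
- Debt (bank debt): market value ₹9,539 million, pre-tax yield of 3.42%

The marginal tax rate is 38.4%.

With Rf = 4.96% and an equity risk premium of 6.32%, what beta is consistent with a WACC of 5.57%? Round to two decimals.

0.69

Total capital V = 7270 + 1584.3 + 9539 = 18393.3.
Equity weight = 7270/18393.3 = 0.3953.
Preferred weight = 1584.3/18393.3 = 0.0861.
Bank debt weight = 9539/18393.3 = 0.5186.
Debt contribution = 0.5186 × 3.42% × (1 − 38.4%) = 1.0926%.
Preferred contribution = 0.0861 × 9.12% = 0.7855%.
Required equity contribution = 5.57% − 1.8781% = 3.6919%  ⇒  Re = 9.3406%.
CAPM: 9.3406% = 4.96% + β × 6.32%  ⇒  β = 0.6931.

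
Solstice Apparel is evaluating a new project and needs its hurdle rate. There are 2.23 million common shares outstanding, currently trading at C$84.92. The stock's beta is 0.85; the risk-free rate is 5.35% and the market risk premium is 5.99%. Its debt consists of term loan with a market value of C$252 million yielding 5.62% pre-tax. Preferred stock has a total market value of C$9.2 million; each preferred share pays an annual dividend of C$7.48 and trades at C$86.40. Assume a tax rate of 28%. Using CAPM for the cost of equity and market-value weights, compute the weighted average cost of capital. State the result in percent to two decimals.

Cost of equity via CAPM: Re = 5.35% + 0.85 × 5.99% = 10.4415%.
Cost of preferred: Rp = 7.48 / 86.4 = 8.6574%.
Market value of equity E = 84.92 × 2.23m = 189.3716m.
Total capital V = 189.3716 + 9.2 + 252 = 450.5716.
Equity: weight = 189.3716/450.5716 = 0.4203; cost = 10.4415%.
Preferred: weight = 9.2/450.5716 = 0.0204; cost = 8.6574%.
Term loan: weight = 252/450.5716 = 0.5593; after-tax cost = 5.62% × (1 − 28%) = 4.0464%.
WACC = 0.4203 × 10.4415% + 0.0204 × 8.6574% + 0.5593 × 4.0464% = 6.8284%.

6.83%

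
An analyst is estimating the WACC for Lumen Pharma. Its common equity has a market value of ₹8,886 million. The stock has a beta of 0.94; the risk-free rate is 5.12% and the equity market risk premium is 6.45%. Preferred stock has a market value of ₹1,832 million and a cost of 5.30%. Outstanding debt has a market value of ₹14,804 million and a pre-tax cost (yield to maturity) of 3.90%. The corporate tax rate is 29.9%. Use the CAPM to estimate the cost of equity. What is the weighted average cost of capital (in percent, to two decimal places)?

Cost of equity via CAPM: Re = 5.12% + 0.94 × 6.45% = 11.1830%.
Total capital V = 8886 + 1832 + 14804 = 25522.
Equity: weight = 8886/25522 = 0.3482; cost = 11.183%.
Preferred: weight = 1832/25522 = 0.0718; cost = 5.3%.
Debt: weight = 14804/25522 = 0.5800; after-tax cost = 3.9% × (1 − 29.9%) = 2.7339%.
WACC = 0.3482 × 11.1830% + 0.0718 × 5.3000% + 0.5800 × 2.7339% = 5.8598%.

5.86%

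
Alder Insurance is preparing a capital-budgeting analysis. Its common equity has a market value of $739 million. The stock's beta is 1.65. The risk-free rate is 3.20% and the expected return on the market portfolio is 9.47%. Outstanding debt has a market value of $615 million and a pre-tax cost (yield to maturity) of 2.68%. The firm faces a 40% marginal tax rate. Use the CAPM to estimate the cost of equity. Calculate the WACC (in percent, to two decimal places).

Market risk premium = 9.47% − 3.2% = 6.27%.
Cost of equity via CAPM: Re = 3.2% + 1.65 × 6.27% = 13.5455%.
Total capital V = 739 + 615 = 1354.
Equity: weight = 739/1354 = 0.5458; cost = 13.5455%.
Debt: weight = 615/1354 = 0.4542; after-tax cost = 2.68% × (1 − 40%) = 1.6080%.
WACC = 0.5458 × 13.5455% + 0.4542 × 1.6080% = 8.1234%.

8.12%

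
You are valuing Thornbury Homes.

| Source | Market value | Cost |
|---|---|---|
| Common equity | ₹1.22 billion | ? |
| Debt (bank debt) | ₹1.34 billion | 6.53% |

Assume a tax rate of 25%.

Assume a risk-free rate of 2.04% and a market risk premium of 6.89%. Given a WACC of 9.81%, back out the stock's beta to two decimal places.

1.91

Total capital V = 1.22 + 1.34 = 2.56.
Equity weight = 1.22/2.56 = 0.4766.
Bank debt weight = 1.34/2.56 = 0.5234.
Debt contribution = 0.5234 × 6.53% × (1 − 25%) = 2.5635%.
Required equity contribution = 9.81% − 2.5635% = 7.2465%  ⇒  Re = 15.2057%.
CAPM: 15.2057% = 2.04% + β × 6.89%  ⇒  β = 1.9108.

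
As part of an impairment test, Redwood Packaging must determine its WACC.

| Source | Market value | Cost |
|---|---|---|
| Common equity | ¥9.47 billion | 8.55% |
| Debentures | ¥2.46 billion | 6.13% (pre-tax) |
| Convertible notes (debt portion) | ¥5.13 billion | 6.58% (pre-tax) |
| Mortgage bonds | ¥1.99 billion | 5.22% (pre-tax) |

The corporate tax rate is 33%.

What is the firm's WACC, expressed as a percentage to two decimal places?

Total capital V = 9.47 + 2.46 + 5.13 + 1.99 = 19.05.
Equity: weight = 9.47/19.05 = 0.4971; cost = 8.55%.
Debentures: weight = 2.46/19.05 = 0.1291; after-tax cost = 6.13% × (1 − 33%) = 4.1071%.
Convertible notes (debt portion): weight = 5.13/19.05 = 0.2693; after-tax cost = 6.58% × (1 − 33%) = 4.4086%.
Mortgage bonds: weight = 1.99/19.05 = 0.1045; after-tax cost = 5.22% × (1 − 33%) = 3.4974%.
WACC = 0.4971 × 8.5500% + 0.1291 × 4.1071% + 0.2693 × 4.4086% + 0.1045 × 3.4974% = 6.3332%.

6.33%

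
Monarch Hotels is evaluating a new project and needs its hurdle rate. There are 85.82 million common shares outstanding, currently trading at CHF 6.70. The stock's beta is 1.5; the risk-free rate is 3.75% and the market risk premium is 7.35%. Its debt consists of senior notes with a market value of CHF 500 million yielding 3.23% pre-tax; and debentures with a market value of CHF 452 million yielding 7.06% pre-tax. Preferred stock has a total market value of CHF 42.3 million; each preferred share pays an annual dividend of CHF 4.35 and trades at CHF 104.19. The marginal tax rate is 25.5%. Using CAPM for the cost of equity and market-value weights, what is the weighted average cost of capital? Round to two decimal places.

Cost of equity via CAPM: Re = 3.75% + 1.5 × 7.35% = 14.7750%.
Cost of preferred: Rp = 4.35 / 104.19 = 4.1751%.
Market value of equity E = 6.7 × 85.82m = 574.994m.
Total capital V = 574.994 + 42.3 + 500 + 452 = 1569.294.
Equity: weight = 574.994/1569.294 = 0.3664; cost = 14.775%.
Preferred: weight = 42.3/1569.294 = 0.0270; cost = 4.1751%.
Senior notes: weight = 500/1569.294 = 0.3186; after-tax cost = 3.23% × (1 − 25.5%) = 2.4063%.
Debentures: weight = 452/1569.294 = 0.2880; after-tax cost = 7.06% × (1 − 25.5%) = 5.2597%.
WACC = 0.3664 × 14.7750% + 0.0270 × 4.1751% + 0.3186 × 2.4063% + 0.2880 × 5.2597% = 7.8078%.

7.81%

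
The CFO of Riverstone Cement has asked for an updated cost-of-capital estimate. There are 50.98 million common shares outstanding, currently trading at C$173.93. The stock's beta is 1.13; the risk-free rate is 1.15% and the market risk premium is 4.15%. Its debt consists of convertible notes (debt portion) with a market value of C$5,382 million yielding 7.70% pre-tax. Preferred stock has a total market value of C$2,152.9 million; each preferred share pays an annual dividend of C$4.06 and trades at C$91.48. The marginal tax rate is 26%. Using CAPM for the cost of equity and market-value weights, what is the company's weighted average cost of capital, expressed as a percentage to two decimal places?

5.61%

Cost of equity via CAPM: Re = 1.15% + 1.13 × 4.15% = 5.8395%.
Cost of preferred: Rp = 4.06 / 91.48 = 4.4381%.
Market value of equity E = 173.93 × 50.98m = 8866.9514m.
Total capital V = 8866.9514 + 2152.9 + 5382 = 16401.8514.
Equity: weight = 8866.9514/16401.8514 = 0.5406; cost = 5.8395%.
Preferred: weight = 2152.9/16401.8514 = 0.1313; cost = 4.4381%.
Convertible notes (debt portion): weight = 5382/16401.8514 = 0.3281; after-tax cost = 7.7% × (1 − 26%) = 5.6980%.
WACC = 0.5406 × 5.8395% + 0.1313 × 4.4381% + 0.3281 × 5.6980% = 5.6091%.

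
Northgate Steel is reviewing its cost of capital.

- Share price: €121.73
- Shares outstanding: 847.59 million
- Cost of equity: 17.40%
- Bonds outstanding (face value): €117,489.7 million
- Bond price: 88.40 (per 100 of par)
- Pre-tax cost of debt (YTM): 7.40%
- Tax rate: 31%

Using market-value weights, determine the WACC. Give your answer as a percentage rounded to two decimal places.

11.23%

Market value of equity E = 121.73 × 847.59m = 103177.1307m. Market value of debt D = 117489.7m × 88.4/100 = 103860.8948m.
Total capital V = 103177.1307 + 103860.8948 = 207038.0255.
Equity: weight = 103177.1307/207038.0255 = 0.4983; cost = 17.4%.
Bonds outstanding: weight = 103860.8948/207038.0255 = 0.5017; after-tax cost = 7.4% × (1 − 31%) = 5.1060%.
WACC = 0.4983 × 17.4000% + 0.5017 × 5.1060% = 11.2327%.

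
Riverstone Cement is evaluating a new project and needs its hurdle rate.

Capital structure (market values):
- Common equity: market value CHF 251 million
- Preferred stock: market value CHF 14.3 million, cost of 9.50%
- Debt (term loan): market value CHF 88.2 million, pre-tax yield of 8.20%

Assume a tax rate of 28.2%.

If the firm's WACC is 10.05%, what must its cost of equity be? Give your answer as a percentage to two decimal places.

Total capital V = 251 + 14.3 + 88.2 = 353.5.
Equity weight = 251/353.5 = 0.7100.
Preferred weight = 14.3/353.5 = 0.0405.
Term loan weight = 88.2/353.5 = 0.2495.
Debt contribution = 0.2495 × 8.2% × (1 − 28.2%) = 1.4690%.
Preferred contribution = 0.0405 × 9.5% = 0.3843%.
Required equity contribution = 10.05% − 1.8533% = 8.1967%.
Re = 8.1967% / 0.7100 = 11.5440%.

11.54%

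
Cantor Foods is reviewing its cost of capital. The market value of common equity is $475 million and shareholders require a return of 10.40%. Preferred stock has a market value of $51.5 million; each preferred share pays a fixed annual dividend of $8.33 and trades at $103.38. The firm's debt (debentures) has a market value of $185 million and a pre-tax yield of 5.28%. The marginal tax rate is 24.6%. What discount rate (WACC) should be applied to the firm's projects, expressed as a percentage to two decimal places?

Cost of preferred: Rp = 8.33 / 103.38 = 8.0577%.
Total capital V = 475 + 51.5 + 185 = 711.5.
Equity: weight = 475/711.5 = 0.6676; cost = 10.4%.
Preferred: weight = 51.5/711.5 = 0.0724; cost = 8.0577%.
Debentures: weight = 185/711.5 = 0.2600; after-tax cost = 5.28% × (1 − 24.6%) = 3.9811%.
WACC = 0.6676 × 10.4000% + 0.0724 × 8.0577% + 0.2600 × 3.9811% = 8.5615%.

8.56%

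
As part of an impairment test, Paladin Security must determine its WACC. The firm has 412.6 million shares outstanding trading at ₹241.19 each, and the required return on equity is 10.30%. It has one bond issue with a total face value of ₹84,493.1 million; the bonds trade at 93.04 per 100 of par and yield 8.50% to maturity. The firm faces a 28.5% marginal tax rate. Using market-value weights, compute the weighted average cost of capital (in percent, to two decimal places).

Market value of equity E = 241.19 × 412.6m = 99514.994m. Market value of debt D = 84493.1m × 93.04/100 = 78612.38024m.
Total capital V = 99514.994 + 78612.38024 = 178127.37424.
Equity: weight = 99514.994/178127.37424 = 0.5587; cost = 10.3%.
Bonds outstanding: weight = 78612.38024/178127.37424 = 0.4413; after-tax cost = 8.5% × (1 − 28.5%) = 6.0775%.
WACC = 0.5587 × 10.3000% + 0.4413 × 6.0775% = 8.4365%.

8.44%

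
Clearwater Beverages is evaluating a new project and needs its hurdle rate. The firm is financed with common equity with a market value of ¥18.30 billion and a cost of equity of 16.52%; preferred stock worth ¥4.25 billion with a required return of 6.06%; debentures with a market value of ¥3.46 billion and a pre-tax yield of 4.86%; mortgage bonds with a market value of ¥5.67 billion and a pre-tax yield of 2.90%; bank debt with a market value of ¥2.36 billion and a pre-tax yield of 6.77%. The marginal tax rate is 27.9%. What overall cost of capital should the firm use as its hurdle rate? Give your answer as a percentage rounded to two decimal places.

Total capital V = 18.3 + 4.25 + 3.46 + 5.67 + 2.36 = 34.04.
Equity: weight = 18.3/34.04 = 0.5376; cost = 16.52%.
Preferred: weight = 4.25/34.04 = 0.1249; cost = 6.06%.
Debentures: weight = 3.46/34.04 = 0.1016; after-tax cost = 4.86% × (1 − 27.9%) = 3.5041%.
Mortgage bonds: weight = 5.67/34.04 = 0.1666; after-tax cost = 2.9% × (1 − 27.9%) = 2.0909%.
Bank debt: weight = 2.36/34.04 = 0.0693; after-tax cost = 6.77% × (1 − 27.9%) = 4.8812%.
WACC = 0.5376 × 16.5200% + 0.1249 × 6.0600% + 0.1016 × 3.5041% + 0.1666 × 2.0909% + 0.0693 × 4.8812% = 10.6807%.

10.68%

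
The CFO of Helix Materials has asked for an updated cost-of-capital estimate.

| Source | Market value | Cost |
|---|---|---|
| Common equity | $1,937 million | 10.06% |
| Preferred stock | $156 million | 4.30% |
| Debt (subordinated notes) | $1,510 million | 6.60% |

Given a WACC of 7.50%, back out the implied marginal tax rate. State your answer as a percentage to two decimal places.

Total capital V = 1937 + 156 + 1510 = 3603.
Equity weight = 1937/3603 = 0.5376.
Preferred weight = 156/3603 = 0.0433.
Subordinated notes weight = 1510/3603 = 0.4191.
Equity contribution = 0.5376 × 10.06% = 5.4083%.
Preferred contribution = 0.0433 × 4.3% = 0.1862%.
Debt contribution must be 7.5% − 5.5945% = 1.9055%.
0.4191 × 6.6% × (1 − T) = 1.9055%  ⇒  (1 − T) = 0.6889.
T = 31.1110%.

31.11%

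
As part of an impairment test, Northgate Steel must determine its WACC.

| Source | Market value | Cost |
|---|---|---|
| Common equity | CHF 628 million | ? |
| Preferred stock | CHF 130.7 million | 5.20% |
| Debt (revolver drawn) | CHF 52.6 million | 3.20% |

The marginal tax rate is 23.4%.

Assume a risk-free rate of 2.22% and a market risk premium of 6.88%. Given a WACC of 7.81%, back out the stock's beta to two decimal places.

Total capital V = 628 + 130.7 + 52.6 = 811.3.
Equity weight = 628/811.3 = 0.7741.
Preferred weight = 130.7/811.3 = 0.1611.
Revolver drawn weight = 52.6/811.3 = 0.0648.
Debt contribution = 0.0648 × 3.2% × (1 − 23.4%) = 0.1589%.
Preferred contribution = 0.1611 × 5.2% = 0.8377%.
Required equity contribution = 7.81% − 0.9966% = 6.8134%  ⇒  Re = 8.8020%.
CAPM: 8.8020% = 2.22% + β × 6.88%  ⇒  β = 0.9567.

0.96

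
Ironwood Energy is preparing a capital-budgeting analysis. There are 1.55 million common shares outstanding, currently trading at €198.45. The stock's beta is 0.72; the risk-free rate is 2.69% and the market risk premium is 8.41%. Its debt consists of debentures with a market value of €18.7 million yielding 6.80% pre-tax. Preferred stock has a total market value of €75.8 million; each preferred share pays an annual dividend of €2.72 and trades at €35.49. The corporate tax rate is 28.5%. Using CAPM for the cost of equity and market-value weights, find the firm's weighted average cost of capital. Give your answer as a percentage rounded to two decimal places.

Cost of equity via CAPM: Re = 2.69% + 0.72 × 8.41% = 8.7452%.
Cost of preferred: Rp = 2.72 / 35.49 = 7.6641%.
Market value of equity E = 198.45 × 1.55m = 307.5975m.
Total capital V = 307.5975 + 75.8 + 18.7 = 402.0975.
Equity: weight = 307.5975/402.0975 = 0.7650; cost = 8.7452%.
Preferred: weight = 75.8/402.0975 = 0.1885; cost = 7.6641%.
Debentures: weight = 18.7/402.0975 = 0.0465; after-tax cost = 6.8% × (1 − 28.5%) = 4.8620%.
WACC = 0.7650 × 8.7452% + 0.1885 × 7.6641% + 0.0465 × 4.8620% = 8.3608%.

8.36%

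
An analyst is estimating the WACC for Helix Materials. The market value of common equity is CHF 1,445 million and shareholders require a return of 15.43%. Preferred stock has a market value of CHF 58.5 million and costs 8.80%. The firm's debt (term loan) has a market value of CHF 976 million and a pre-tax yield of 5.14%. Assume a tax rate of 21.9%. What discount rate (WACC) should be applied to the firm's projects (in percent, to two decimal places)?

Total capital V = 1445 + 58.5 + 976 = 2479.5.
Equity: weight = 1445/2479.5 = 0.5828; cost = 15.43%.
Preferred: weight = 58.5/2479.5 = 0.0236; cost = 8.8%.
Term loan: weight = 976/2479.5 = 0.3936; after-tax cost = 5.14% × (1 − 21.9%) = 4.0143%.
WACC = 0.5828 × 15.4300% + 0.0236 × 8.8000% + 0.3936 × 4.0143% = 10.7801%.

10.78%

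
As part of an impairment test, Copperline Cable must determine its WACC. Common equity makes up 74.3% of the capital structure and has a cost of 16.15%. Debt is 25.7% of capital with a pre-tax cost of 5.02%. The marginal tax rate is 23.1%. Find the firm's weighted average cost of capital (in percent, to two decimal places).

After-tax cost of debt = 5.02% × (1 − 23.1%) = 3.8604%.
WACC = 0.743 × 16.1500% + 0.257 × 3.8604% = 12.9916%.

12.99%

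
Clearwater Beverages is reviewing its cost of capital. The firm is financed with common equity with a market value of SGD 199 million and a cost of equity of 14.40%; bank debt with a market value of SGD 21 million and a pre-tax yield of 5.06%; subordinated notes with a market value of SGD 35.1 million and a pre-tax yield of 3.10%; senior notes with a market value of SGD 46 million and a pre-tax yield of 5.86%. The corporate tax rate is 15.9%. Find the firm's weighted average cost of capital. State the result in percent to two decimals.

Total capital V = 199 + 21 + 35.1 + 46 = 301.1.
Equity: weight = 199/301.1 = 0.6609; cost = 14.4%.
Bank debt: weight = 21/301.1 = 0.0697; after-tax cost = 5.06% × (1 − 15.9%) = 4.2555%.
Subordinated notes: weight = 35.1/301.1 = 0.1166; after-tax cost = 3.1% × (1 − 15.9%) = 2.6071%.
Senior notes: weight = 46/301.1 = 0.1528; after-tax cost = 5.86% × (1 − 15.9%) = 4.9283%.
WACC = 0.6609 × 14.4000% + 0.0697 × 4.2555% + 0.1166 × 2.6071% + 0.1528 × 4.9283% = 10.8707%.

10.87%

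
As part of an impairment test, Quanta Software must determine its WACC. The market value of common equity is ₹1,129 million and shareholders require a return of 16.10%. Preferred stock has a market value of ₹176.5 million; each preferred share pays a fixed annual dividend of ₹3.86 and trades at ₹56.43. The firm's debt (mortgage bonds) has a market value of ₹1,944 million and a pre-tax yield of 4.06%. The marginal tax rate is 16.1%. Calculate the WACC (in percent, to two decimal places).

Cost of preferred: Rp = 3.86 / 56.43 = 6.8403%.
Total capital V = 1129 + 176.5 + 1944 = 3249.5.
Equity: weight = 1129/3249.5 = 0.3474; cost = 16.1%.
Preferred: weight = 176.5/3249.5 = 0.0543; cost = 6.8403%.
Mortgage bonds: weight = 1944/3249.5 = 0.5982; after-tax cost = 4.06% × (1 − 16.1%) = 3.4063%.
WACC = 0.3474 × 16.1000% + 0.0543 × 6.8403% + 0.5982 × 3.4063% = 8.0031%.

8.00%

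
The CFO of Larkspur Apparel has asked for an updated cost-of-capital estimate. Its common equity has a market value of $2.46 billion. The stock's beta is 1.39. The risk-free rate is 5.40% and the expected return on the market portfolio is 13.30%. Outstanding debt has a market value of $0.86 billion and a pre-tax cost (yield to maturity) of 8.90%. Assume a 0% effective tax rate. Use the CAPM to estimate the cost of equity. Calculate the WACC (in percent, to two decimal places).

14.44%

Market risk premium = 13.3% − 5.4% = 7.9%.
Cost of equity via CAPM: Re = 5.4% + 1.39 × 7.9% = 16.3810%.
Total capital V = 2.46 + 0.86 = 3.32.
Equity: weight = 2.46/3.32 = 0.7410; cost = 16.381%.
Debt: weight = 0.86/3.32 = 0.2590; after-tax cost = 8.9% × (1 − 0%) = 8.9000%.
WACC = 0.7410 × 16.3810% + 0.2590 × 8.9000% = 14.4432%.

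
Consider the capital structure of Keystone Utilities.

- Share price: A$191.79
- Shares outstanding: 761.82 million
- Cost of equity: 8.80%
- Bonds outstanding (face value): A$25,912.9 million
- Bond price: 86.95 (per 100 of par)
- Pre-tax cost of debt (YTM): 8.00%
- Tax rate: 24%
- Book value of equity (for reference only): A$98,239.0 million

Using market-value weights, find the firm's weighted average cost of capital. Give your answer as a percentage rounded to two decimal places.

8.44%

Market value of equity E = 191.79 × 761.82m = 146109.4578m. Market value of debt D = 25912.9m × 86.95/100 = 22531.26655m.
Total capital V = 146109.4578 + 22531.26655 = 168640.72435.
Equity: weight = 146109.4578/168640.72435 = 0.8664; cost = 8.8%.
Bonds outstanding: weight = 22531.26655/168640.72435 = 0.1336; after-tax cost = 8% × (1 − 24%) = 6.0800%.
WACC = 0.8664 × 8.8000% + 0.1336 × 6.0800% = 8.4366%.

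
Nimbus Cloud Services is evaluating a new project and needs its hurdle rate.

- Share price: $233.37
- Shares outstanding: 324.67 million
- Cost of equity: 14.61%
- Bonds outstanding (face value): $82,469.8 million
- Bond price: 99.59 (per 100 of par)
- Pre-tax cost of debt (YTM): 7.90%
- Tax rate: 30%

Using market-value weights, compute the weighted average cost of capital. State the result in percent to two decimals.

9.89%

Market value of equity E = 233.37 × 324.67m = 75768.2379m. Market value of debt D = 82469.8m × 99.59/100 = 82131.67382m.
Total capital V = 75768.2379 + 82131.67382 = 157899.91172.
Equity: weight = 75768.2379/157899.91172 = 0.4798; cost = 14.61%.
Bonds outstanding: weight = 82131.67382/157899.91172 = 0.5202; after-tax cost = 7.9% × (1 − 30%) = 5.5300%.
WACC = 0.4798 × 14.6100% + 0.5202 × 5.5300% = 9.8870%.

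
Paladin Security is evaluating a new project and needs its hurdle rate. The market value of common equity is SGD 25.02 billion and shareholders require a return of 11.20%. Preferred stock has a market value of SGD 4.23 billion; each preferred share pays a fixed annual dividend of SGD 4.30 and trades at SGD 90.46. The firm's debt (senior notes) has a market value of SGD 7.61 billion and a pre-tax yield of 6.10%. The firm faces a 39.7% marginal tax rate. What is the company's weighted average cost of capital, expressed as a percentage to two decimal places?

Cost of preferred: Rp = 4.3 / 90.46 = 4.7535%.
Total capital V = 25.02 + 4.23 + 7.61 = 36.86.
Equity: weight = 25.02/36.86 = 0.6788; cost = 11.2%.
Preferred: weight = 4.23/36.86 = 0.1148; cost = 4.7535%.
Senior notes: weight = 7.61/36.86 = 0.2065; after-tax cost = 6.1% × (1 − 39.7%) = 3.6783%.
WACC = 0.6788 × 11.2000% + 0.1148 × 4.7535% + 0.2065 × 3.6783% = 8.9073%.

8.91%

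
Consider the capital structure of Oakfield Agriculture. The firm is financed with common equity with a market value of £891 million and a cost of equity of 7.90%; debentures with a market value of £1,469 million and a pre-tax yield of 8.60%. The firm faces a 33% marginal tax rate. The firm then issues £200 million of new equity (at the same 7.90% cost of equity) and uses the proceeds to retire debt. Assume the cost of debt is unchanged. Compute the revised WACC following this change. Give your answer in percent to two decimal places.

After the change:
Total capital V = 1091 + 1269 = 2360.
Equity: weight = 1091/2360 = 0.4623; cost = 7.9%.
Debentures: weight = 1269/2360 = 0.5377; after-tax cost = 8.6% × (1 − 33%) = 5.7620%.
WACC = 0.4623 × 7.9000% + 0.5377 × 5.7620% = 6.7504%.

6.75%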